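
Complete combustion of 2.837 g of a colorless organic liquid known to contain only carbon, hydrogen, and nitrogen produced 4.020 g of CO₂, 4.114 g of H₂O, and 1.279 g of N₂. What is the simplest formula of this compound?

CH5N

mol C = 4.020 g CO₂ ÷ 44.009 g/mol = 0.091345 mol
mol H = 2 × 4.114 g H₂O ÷ 18.015 g/mol = 0.45673 mol
mol N = 2 × 1.279 g N₂ ÷ 28.014 g/mol = 0.091311 mol
Divide by the smallest (0.091311 mol): C 1.000, H 5.002, N 1.000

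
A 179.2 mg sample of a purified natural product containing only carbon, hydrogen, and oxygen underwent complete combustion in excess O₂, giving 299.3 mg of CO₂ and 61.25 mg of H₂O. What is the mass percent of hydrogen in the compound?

3.82%

mol C = 0.2993 g CO₂ ÷ 44.009 g/mol = 0.0068009 mol
mol H = 2 × 0.06125 g H₂O ÷ 18.015 g/mol = 0.0067999 mol
mass O = 0.1792 − (0.081685 + 0.0068543) = 0.090660 g → mol O = 0.090660 ÷ 15.999 = 0.0056666 mol
mass % H = 0.0068543 g ÷ 0.1792 g × 100%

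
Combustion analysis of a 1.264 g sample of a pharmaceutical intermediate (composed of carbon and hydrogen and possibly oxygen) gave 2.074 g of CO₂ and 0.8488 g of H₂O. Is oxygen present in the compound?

mol C = 2.074 g CO₂ ÷ 44.009 g/mol = 0.047127 mol
mol H = 2 × 0.8488 g H₂O ÷ 18.015 g/mol = 0.094233 mol
C and H account for only 0.66103 g of the 1.264 g sample; the remaining 0.60297 g must be oxygen.

yes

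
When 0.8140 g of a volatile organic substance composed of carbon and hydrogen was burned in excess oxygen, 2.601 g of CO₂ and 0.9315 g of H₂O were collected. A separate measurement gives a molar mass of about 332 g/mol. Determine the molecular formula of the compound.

C24H42

mol C = 2.601 g CO₂ ÷ 44.009 g/mol = 0.059102 mol
mol H = 2 × 0.9315 g H₂O ÷ 18.015 g/mol = 0.10341 mol
Divide by the smallest (0.059102 mol): C 1.000, H 1.750
Multiplying each by 4 gives whole numbers: C 4.00, H 7.00
Empirical formula: C4H7
Empirical-formula mass = 55.10 g/mol; 332 ÷ 55.10 ≈ 6, so the molecular formula is C24H42.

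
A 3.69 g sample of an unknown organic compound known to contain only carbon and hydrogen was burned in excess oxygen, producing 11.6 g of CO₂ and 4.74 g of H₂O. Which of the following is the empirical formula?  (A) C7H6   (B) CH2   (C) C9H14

mol C = 11.6 g CO₂ ÷ 44.009 g/mol = 0.2636 mol
mol H = 2 × 4.74 g H₂O ÷ 18.015 g/mol = 0.5262 mol
Divide by the smallest (0.2636 mol): C 1.000, H 1.996

(B) CH2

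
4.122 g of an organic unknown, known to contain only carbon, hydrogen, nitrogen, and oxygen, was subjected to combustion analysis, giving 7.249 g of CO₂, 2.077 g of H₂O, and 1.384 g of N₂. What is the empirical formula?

C5H7N3O

mol C = 7.249 g CO₂ ÷ 44.009 g/mol = 0.16472 mol
mol H = 2 × 2.077 g H₂O ÷ 18.015 g/mol = 0.23059 mol
mol N = 2 × 1.384 g N₂ ÷ 28.014 g/mol = 0.098808 mol
mass O = 4.122 − (1.9784 + 0.23243 + 1.3840) = 0.52716 g → mol O = 0.52716 ÷ 15.999 = 0.032950 mol
Divide by the smallest (0.032950 mol): C 4.999, H 6.998, N 2.999, O 1.000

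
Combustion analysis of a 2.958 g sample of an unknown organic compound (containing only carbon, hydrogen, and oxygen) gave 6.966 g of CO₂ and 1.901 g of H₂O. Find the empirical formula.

C3H4O

mol C = 6.966 g CO₂ ÷ 44.009 g/mol = 0.15829 mol
mol H = 2 × 1.901 g H₂O ÷ 18.015 g/mol = 0.21105 mol
mass O = 2.958 − (1.9012 + 0.21273) = 0.84409 g → mol O = 0.84409 ÷ 15.999 = 0.052759 mol
Divide by the smallest (0.052759 mol): C 3.000, H 4.000, O 1.000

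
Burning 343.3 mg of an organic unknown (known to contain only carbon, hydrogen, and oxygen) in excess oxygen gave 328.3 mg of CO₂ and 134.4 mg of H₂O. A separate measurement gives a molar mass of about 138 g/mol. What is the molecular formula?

mol C = 0.3283 g CO₂ ÷ 44.009 g/mol = 0.0074598 mol
mol H = 2 × 0.1344 g H₂O ÷ 18.015 g/mol = 0.014921 mol
mass O = 0.3433 − (0.089600 + 0.015040) = 0.23866 g → mol O = 0.23866 ÷ 15.999 = 0.014917 mol
Divide by the smallest (0.0074598 mol): C 1.000, H 2.000, O 2.000
Empirical formula: CH2O2
Empirical-formula mass = 46.02 g/mol; 138 ÷ 46.02 ≈ 3, so the molecular formula is C3H6O6.

C3H6O6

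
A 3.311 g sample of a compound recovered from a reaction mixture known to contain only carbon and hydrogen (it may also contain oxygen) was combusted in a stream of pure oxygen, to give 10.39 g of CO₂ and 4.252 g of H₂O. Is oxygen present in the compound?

no

mol C = 10.39 g CO₂ ÷ 44.009 g/mol = 0.23609 mol
mol H = 2 × 4.252 g H₂O ÷ 18.015 g/mol = 0.47205 mol
C and H together account for 3.3115 g — essentially the entire 3.311 g sample — so the compound contains no oxygen.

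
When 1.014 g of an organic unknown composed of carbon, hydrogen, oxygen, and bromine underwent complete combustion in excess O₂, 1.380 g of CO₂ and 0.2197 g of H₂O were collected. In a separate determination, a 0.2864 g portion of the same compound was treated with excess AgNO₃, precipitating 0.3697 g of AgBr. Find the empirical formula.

mol C = 1.380 g CO₂ ÷ 44.009 g/mol = 0.031357 mol
mol H = 2 × 0.2197 g H₂O ÷ 18.015 g/mol = 0.024391 mol
From the AgBr data: mol Br per gram of compound = (0.3697 ÷ 187.772) ÷ 0.2864 = 0.0068746 mol/g, so in the 1.014 g combustion sample mol Br = 0.0069708 mol
mass O = 1.014 − (0.37663 + 0.024586 + 0.55700) = 0.055786 g → mol O = 0.055786 ÷ 15.999 = 0.0034869 mol
Divide by the smallest (0.0034869 mol): C 8.993, H 6.995, Br 1.999, O 1.000

C9H7Br2O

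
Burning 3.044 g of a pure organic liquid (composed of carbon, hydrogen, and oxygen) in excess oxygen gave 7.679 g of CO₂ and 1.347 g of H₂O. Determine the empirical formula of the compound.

mol C = 7.679 g CO₂ ÷ 44.009 g/mol = 0.17449 mol
mol H = 2 × 1.347 g H₂O ÷ 18.015 g/mol = 0.14954 mol
mass O = 3.044 − (2.0958 + 0.15074) = 0.79750 g → mol O = 0.79750 ÷ 15.999 = 0.049847 mol
Divide by the smallest (0.049847 mol): C 3.500, H 3.000, O 1.000
Multiplying each by 2 gives whole numbers: C 7.00, H 6.00, O 2.00

C7H6O2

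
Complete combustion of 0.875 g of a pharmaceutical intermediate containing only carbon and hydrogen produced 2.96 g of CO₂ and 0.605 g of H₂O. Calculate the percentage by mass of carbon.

mol C = 2.96 g CO₂ ÷ 44.009 g/mol = 0.06726 mol
mol H = 2 × 0.605 g H₂O ÷ 18.015 g/mol = 0.06717 mol
mass % C = 0.8078 g ÷ 0.875 g × 100%

92.3%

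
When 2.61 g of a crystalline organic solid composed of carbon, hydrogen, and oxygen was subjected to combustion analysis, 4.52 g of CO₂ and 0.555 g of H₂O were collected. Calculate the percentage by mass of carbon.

mol C = 4.52 g CO₂ ÷ 44.009 g/mol = 0.1027 mol
mol H = 2 × 0.555 g H₂O ÷ 18.015 g/mol = 0.06162 mol
mass O = 2.61 − (1.234 + 0.06211) = 1.314 g → mol O = 1.314 ÷ 15.999 = 0.08215 mol
mass % C = 1.234 g ÷ 2.61 g × 100%

47.3%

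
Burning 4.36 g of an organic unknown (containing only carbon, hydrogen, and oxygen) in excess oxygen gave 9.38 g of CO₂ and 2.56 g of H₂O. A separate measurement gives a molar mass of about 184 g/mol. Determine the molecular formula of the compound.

mol C = 9.38 g CO₂ ÷ 44.009 g/mol = 0.2131 mol
mol H = 2 × 2.56 g H₂O ÷ 18.015 g/mol = 0.2842 mol
mass O = 4.36 − (2.560 + 0.2865) = 1.514 g → mol O = 1.514 ÷ 15.999 = 0.09460 mol
Divide by the smallest (0.09460 mol): C 2.253, H 3.004, O 1.000
Multiplying each by 4 gives whole numbers: C 9.01, H 12.02, O 4.00
Empirical formula: C9H12O4
Empirical-formula mass = 184.19 g/mol; 184 ÷ 184.19 ≈ 1, so the molecular formula is C9H12O4.

C9H12O4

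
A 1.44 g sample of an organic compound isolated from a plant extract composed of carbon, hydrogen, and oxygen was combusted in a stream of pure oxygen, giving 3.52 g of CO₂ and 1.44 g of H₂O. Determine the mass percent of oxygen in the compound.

22.1%

mol C = 3.52 g CO₂ ÷ 44.009 g/mol = 0.07998 mol
mol H = 2 × 1.44 g H₂O ÷ 18.015 g/mol = 0.1599 mol
mass O = 1.44 − (0.9607 + 0.1611) = 0.3182 g → mol O = 0.3182 ÷ 15.999 = 0.01989 mol
mass % O = 0.3182 g ÷ 1.44 g × 100%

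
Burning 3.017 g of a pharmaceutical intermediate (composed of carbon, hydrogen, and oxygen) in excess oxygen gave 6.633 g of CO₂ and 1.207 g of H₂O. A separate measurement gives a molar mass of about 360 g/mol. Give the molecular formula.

C18H16O8

mol C = 6.633 g CO₂ ÷ 44.009 g/mol = 0.15072 mol
mol H = 2 × 1.207 g H₂O ÷ 18.015 g/mol = 0.13400 mol
mass O = 3.017 − (1.8103 + 0.13507) = 1.0716 g → mol O = 1.0716 ÷ 15.999 = 0.066982 mol
Divide by the smallest (0.066982 mol): C 2.250, H 2.001, O 1.000
Multiplying each by 4 gives whole numbers: C 9.00, H 8.00, O 4.00
Empirical formula: C9H8O4
Empirical-formula mass = 180.16 g/mol; 360 ÷ 180.16 ≈ 2, so the molecular formula is C18H16O8.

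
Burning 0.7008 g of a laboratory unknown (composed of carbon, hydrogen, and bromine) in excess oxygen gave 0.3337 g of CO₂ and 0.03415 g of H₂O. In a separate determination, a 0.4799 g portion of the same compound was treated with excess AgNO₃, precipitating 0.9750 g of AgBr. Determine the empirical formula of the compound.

C2HBr2

mol C = 0.3337 g CO₂ ÷ 44.009 g/mol = 0.0075825 mol
mol H = 2 × 0.03415 g H₂O ÷ 18.015 g/mol = 0.0037913 mol
From the AgBr data: mol Br per gram of compound = (0.9750 ÷ 187.772) ÷ 0.4799 = 0.010820 mol/g, so in the 0.7008 g combustion sample mol Br = 0.0075826 mol
Divide by the smallest (0.0037913 mol): C 2.000, H 1.000, Br 2.000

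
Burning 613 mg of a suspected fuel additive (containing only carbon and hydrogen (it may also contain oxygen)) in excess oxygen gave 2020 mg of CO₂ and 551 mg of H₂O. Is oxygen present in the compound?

mol C = 2.02 g CO₂ ÷ 44.009 g/mol = 0.04590 mol
mol H = 2 × 0.551 g H₂O ÷ 18.015 g/mol = 0.06117 mol
C and H together account for 0.6130 g — essentially the entire 0.613 g sample — so the compound contains no oxygen.

no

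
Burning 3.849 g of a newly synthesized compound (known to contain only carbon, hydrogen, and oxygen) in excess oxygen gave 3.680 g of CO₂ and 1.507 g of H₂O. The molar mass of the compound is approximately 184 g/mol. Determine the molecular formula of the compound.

mol C = 3.680 g CO₂ ÷ 44.009 g/mol = 0.083619 mol
mol H = 2 × 1.507 g H₂O ÷ 18.015 g/mol = 0.16731 mol
mass O = 3.849 − (1.0044 + 0.16864) = 2.6760 g → mol O = 2.6760 ÷ 15.999 = 0.16726 mol
Divide by the smallest (0.083619 mol): C 1.000, H 2.001, O 2.000
Empirical formula: CH2O2
Empirical-formula mass = 46.02 g/mol; 184 ÷ 46.02 ≈ 4, so the molecular formula is C4H8O8.

C4H8O8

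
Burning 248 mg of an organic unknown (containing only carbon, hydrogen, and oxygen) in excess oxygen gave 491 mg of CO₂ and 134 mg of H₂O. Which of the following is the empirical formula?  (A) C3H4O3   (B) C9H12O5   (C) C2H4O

mol C = 0.491 g CO₂ ÷ 44.009 g/mol = 0.01116 mol
mol H = 2 × 0.134 g H₂O ÷ 18.015 g/mol = 0.01488 mol
mass O = 0.248 − (0.1340 + 0.01500) = 0.09900 g → mol O = 0.09900 ÷ 15.999 = 0.006188 mol
Divide by the smallest (0.006188 mol): C 1.803, H 2.404, O 1.000
Multiplying each by 5 gives whole numbers: C 9.02, H 12.02, O 5.00

(B) C9H12O5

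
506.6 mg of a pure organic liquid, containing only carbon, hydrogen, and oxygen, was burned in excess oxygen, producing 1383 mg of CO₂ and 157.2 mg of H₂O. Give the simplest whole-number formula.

C9H5O2

mol C = 1.383 g CO₂ ÷ 44.009 g/mol = 0.031425 mol
mol H = 2 × 0.1572 g H₂O ÷ 18.015 g/mol = 0.017452 mol
mass O = 0.5066 − (0.37745 + 0.017592) = 0.11156 g → mol O = 0.11156 ÷ 15.999 = 0.0069728 mol
Divide by the smallest (0.0069728 mol): C 4.507, H 2.503, O 1.000
Multiplying each by 2 gives whole numbers: C 9.01, H 5.01, O 2.00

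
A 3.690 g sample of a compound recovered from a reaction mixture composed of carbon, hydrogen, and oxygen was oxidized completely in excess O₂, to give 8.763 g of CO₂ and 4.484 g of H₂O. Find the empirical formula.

C4H10O

mol C = 8.763 g CO₂ ÷ 44.009 g/mol = 0.19912 mol
mol H = 2 × 4.484 g H₂O ÷ 18.015 g/mol = 0.49781 mol
mass O = 3.690 − (2.3916 + 0.50179) = 0.79660 g → mol O = 0.79660 ÷ 15.999 = 0.049791 mol
Divide by the smallest (0.049791 mol): C 3.999, H 9.998, O 1.000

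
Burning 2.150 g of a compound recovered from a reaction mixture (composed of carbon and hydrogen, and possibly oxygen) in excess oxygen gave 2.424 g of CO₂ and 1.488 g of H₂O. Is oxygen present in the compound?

mol C = 2.424 g CO₂ ÷ 44.009 g/mol = 0.055080 mol
mol H = 2 × 1.488 g H₂O ÷ 18.015 g/mol = 0.16520 mol
C and H account for only 0.82808 g of the 2.150 g sample; the remaining 1.3219 g must be oxygen.

yes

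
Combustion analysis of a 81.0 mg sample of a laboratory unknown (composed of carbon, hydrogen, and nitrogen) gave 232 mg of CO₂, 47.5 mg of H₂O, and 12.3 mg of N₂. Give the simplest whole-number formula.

C6H6N

mol C = 0.232 g CO₂ ÷ 44.009 g/mol = 0.005272 mol
mol H = 2 × 0.0475 g H₂O ÷ 18.015 g/mol = 0.005273 mol
mol N = 2 × 0.0123 g N₂ ÷ 28.014 g/mol = 0.0008781 mol
Divide by the smallest (0.0008781 mol): C 6.003, H 6.005, N 1.000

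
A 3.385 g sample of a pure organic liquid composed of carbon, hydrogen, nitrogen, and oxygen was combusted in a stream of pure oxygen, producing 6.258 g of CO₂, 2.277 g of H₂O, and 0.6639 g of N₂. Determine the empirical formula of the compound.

C9H16N3O3

mol C = 6.258 g CO₂ ÷ 44.009 g/mol = 0.14220 mol
mol H = 2 × 2.277 g H₂O ÷ 18.015 g/mol = 0.25279 mol
mol N = 2 × 0.6639 g N₂ ÷ 28.014 g/mol = 0.047398 mol
mass O = 3.385 − (1.7079 + 0.25481 + 0.66390) = 0.75835 g → mol O = 0.75835 ÷ 15.999 = 0.047400 mol
Divide by the smallest (0.047398 mol): C 3.000, H 5.333, N 1.000, O 1.000
Multiplying each by 3 gives whole numbers: C 9.00, H 16.00, N 3.00, O 3.00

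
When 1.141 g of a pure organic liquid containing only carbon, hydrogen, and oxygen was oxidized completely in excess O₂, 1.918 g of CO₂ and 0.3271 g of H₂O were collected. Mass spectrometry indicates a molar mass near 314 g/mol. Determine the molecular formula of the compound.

mol C = 1.918 g CO₂ ÷ 44.009 g/mol = 0.043582 mol
mol H = 2 × 0.3271 g H₂O ÷ 18.015 g/mol = 0.036314 mol
mass O = 1.141 − (0.52346 + 0.036605) = 0.58093 g → mol O = 0.58093 ÷ 15.999 = 0.036311 mol
Divide by the smallest (0.036311 mol): C 1.200, H 1.000, O 1.000
Multiplying each by 5 gives whole numbers: C 6.00, H 5.00, O 5.00
Empirical formula: C6H5O5
Empirical-formula mass = 157.10 g/mol; 314 ÷ 157.10 ≈ 2, so the molecular formula is C12H10O10.

C12H10O10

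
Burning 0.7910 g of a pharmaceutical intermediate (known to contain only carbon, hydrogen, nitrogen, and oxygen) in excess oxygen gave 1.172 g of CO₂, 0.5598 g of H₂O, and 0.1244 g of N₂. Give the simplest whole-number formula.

C3H7NO2

mol C = 1.172 g CO₂ ÷ 44.009 g/mol = 0.026631 mol
mol H = 2 × 0.5598 g H₂O ÷ 18.015 g/mol = 0.062148 mol
mol N = 2 × 0.1244 g N₂ ÷ 28.014 g/mol = 0.0088813 mol
mass O = 0.7910 − (0.31986 + 0.062645 + 0.12440) = 0.28409 g → mol O = 0.28409 ÷ 15.999 = 0.017757 mol
Divide by the smallest (0.0088813 mol): C 2.999, H 6.998, N 1.000, O 1.999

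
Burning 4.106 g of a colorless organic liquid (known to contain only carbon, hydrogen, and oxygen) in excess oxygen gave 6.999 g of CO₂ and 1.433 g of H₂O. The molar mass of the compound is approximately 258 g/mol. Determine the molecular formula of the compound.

C10H10O8

mol C = 6.999 g CO₂ ÷ 44.009 g/mol = 0.15904 mol
mol H = 2 × 1.433 g H₂O ÷ 18.015 g/mol = 0.15909 mol
mass O = 4.106 − (1.9102 + 0.16036) = 2.0355 g → mol O = 2.0355 ÷ 15.999 = 0.12722 mol
Divide by the smallest (0.12722 mol): C 1.250, H 1.250, O 1.000
Multiplying each by 4 gives whole numbers: C 5.00, H 5.00, O 4.00
Empirical formula: C5H5O4
Empirical-formula mass = 129.09 g/mol; 258 ÷ 129.09 ≈ 2, so the molecular formula is C10H10O8.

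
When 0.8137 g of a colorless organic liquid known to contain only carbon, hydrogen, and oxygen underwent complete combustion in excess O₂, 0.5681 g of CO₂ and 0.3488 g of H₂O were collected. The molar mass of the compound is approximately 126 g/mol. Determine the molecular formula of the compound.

C2H6O6

mol C = 0.5681 g CO₂ ÷ 44.009 g/mol = 0.012909 mol
mol H = 2 × 0.3488 g H₂O ÷ 18.015 g/mol = 0.038723 mol
mass O = 0.8137 − (0.15505 + 0.039033) = 0.61962 g → mol O = 0.61962 ÷ 15.999 = 0.038729 mol
Divide by the smallest (0.012909 mol): C 1.000, H 3.000, O 3.000
Empirical formula: CH3O3
Empirical-formula mass = 63.03 g/mol; 126 ÷ 63.03 ≈ 2, so the molecular formula is C2H6O6.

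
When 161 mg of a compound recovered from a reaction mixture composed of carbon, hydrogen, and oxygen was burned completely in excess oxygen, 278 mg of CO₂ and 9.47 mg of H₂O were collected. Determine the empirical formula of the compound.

C6HO5

mol C = 0.278 g CO₂ ÷ 44.009 g/mol = 0.006317 mol
mol H = 2 × 0.00947 g H₂O ÷ 18.015 g/mol = 0.001051 mol
mass O = 0.161 − (0.07587 + 0.001060) = 0.08407 g → mol O = 0.08407 ÷ 15.999 = 0.005255 mol
Divide by the smallest (0.001051 mol): C 6.008, H 1.000, O 4.998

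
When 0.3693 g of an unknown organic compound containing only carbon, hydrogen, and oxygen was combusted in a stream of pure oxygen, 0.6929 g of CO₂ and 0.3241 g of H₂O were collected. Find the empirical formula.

mol C = 0.6929 g CO₂ ÷ 44.009 g/mol = 0.015745 mol
mol H = 2 × 0.3241 g H₂O ÷ 18.015 g/mol = 0.035981 mol
mass O = 0.3693 − (0.18911 + 0.036269) = 0.14392 g → mol O = 0.14392 ÷ 15.999 = 0.0089958 mol
Divide by the smallest (0.0089958 mol): C 1.750, H 4.000, O 1.000
Multiplying each by 4 gives whole numbers: C 7.00, H 16.00, O 4.00

C7H16O4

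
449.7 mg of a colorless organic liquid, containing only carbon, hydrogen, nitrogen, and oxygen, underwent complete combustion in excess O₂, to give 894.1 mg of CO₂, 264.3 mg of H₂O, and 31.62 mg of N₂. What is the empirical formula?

C9H13NO4

mol C = 0.8941 g CO₂ ÷ 44.009 g/mol = 0.020316 mol
mol H = 2 × 0.2643 g H₂O ÷ 18.015 g/mol = 0.029342 mol
mol N = 2 × 0.03162 g N₂ ÷ 28.014 g/mol = 0.0022574 mol
mass O = 0.4497 − (0.24402 + 0.029577 + 0.031620) = 0.14448 g → mol O = 0.14448 ÷ 15.999 = 0.0090308 mol
Divide by the smallest (0.0022574 mol): C 9.000, H 12.998, N 1.000, O 4.000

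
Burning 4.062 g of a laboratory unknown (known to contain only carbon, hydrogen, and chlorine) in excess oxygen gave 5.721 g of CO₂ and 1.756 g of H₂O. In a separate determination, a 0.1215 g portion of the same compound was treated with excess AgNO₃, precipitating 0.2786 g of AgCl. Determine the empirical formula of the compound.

C2H3Cl

mol C = 5.721 g CO₂ ÷ 44.009 g/mol = 0.13000 mol
mol H = 2 × 1.756 g H₂O ÷ 18.015 g/mol = 0.19495 mol
From the AgCl data: mol Cl per gram of compound = (0.2786 ÷ 143.318) ÷ 0.1215 = 0.015999 mol/g, so in the 4.062 g combustion sample mol Cl = 0.064990 mol
Divide by the smallest (0.064990 mol): C 2.000, H 3.000, Cl 1.000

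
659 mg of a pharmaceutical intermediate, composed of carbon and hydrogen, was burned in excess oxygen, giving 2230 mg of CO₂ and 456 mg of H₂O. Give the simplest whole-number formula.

mol C = 2.23 g CO₂ ÷ 44.009 g/mol = 0.05067 mol
mol H = 2 × 0.456 g H₂O ÷ 18.015 g/mol = 0.05062 mol
Divide by the smallest (0.05062 mol): C 1.001, H 1.000

CH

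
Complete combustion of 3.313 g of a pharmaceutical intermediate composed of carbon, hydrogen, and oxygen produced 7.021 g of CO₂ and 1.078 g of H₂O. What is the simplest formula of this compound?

mol C = 7.021 g CO₂ ÷ 44.009 g/mol = 0.15954 mol
mol H = 2 × 1.078 g H₂O ÷ 18.015 g/mol = 0.11968 mol
mass O = 3.313 − (1.9162 + 0.12064) = 1.2762 g → mol O = 1.2762 ÷ 15.999 = 0.079766 mol
Divide by the smallest (0.079766 mol): C 2.000, H 1.500, O 1.000
Multiplying each by 2 gives whole numbers: C 4.00, H 3.00, O 2.00

C4H3O2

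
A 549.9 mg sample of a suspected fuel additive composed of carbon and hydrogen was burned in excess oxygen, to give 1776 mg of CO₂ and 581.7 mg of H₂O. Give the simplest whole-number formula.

mol C = 1.776 g CO₂ ÷ 44.009 g/mol = 0.040355 mol
mol H = 2 × 0.5817 g H₂O ÷ 18.015 g/mol = 0.064580 mol
Divide by the smallest (0.040355 mol): C 1.000, H 1.600
Multiplying each by 5 gives whole numbers: C 5.00, H 8.00

C5H8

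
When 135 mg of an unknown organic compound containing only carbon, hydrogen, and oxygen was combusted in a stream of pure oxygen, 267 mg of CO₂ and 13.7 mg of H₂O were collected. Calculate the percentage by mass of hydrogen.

mol C = 0.267 g CO₂ ÷ 44.009 g/mol = 0.006067 mol
mol H = 2 × 0.0137 g H₂O ÷ 18.015 g/mol = 0.001521 mol
mass O = 0.135 − (0.07287 + 0.001533) = 0.06060 g → mol O = 0.06060 ÷ 15.999 = 0.003788 mol
mass % H = 0.001533 g ÷ 0.135 g × 100%

1.1%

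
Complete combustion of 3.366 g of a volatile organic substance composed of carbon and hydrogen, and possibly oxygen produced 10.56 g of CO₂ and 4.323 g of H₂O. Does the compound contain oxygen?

mol C = 10.56 g CO₂ ÷ 44.009 g/mol = 0.23995 mol
mol H = 2 × 4.323 g H₂O ÷ 18.015 g/mol = 0.47993 mol
C and H together account for 3.3658 g — essentially the entire 3.366 g sample — so the compound contains no oxygen.

no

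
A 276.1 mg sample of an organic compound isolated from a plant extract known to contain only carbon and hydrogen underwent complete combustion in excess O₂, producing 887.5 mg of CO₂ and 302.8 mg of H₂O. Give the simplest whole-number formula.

mol C = 0.8875 g CO₂ ÷ 44.009 g/mol = 0.020166 mol
mol H = 2 × 0.3028 g H₂O ÷ 18.015 g/mol = 0.033616 mol
Divide by the smallest (0.020166 mol): C 1.000, H 1.667
Multiplying each by 3 gives whole numbers: C 3.00, H 5.00

C3H5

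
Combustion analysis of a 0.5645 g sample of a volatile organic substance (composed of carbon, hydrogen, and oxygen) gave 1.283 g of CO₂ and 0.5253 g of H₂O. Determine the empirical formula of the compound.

C3H6O

mol C = 1.283 g CO₂ ÷ 44.009 g/mol = 0.029153 mol
mol H = 2 × 0.5253 g H₂O ÷ 18.015 g/mol = 0.058318 mol
mass O = 0.5645 − (0.35016 + 0.058785) = 0.15556 g → mol O = 0.15556 ÷ 15.999 = 0.0097229 mol
Divide by the smallest (0.0097229 mol): C 2.998, H 5.998, O 1.000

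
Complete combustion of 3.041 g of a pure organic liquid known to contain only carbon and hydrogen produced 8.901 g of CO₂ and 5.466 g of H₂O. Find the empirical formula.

CH3

mol C = 8.901 g CO₂ ÷ 44.009 g/mol = 0.20225 mol
mol H = 2 × 5.466 g H₂O ÷ 18.015 g/mol = 0.60683 mol
Divide by the smallest (0.20225 mol): C 1.000, H 3.000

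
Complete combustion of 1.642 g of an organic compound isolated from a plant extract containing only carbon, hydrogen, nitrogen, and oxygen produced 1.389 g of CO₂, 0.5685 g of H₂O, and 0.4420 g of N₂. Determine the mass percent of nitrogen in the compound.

26.92%

mol C = 1.389 g CO₂ ÷ 44.009 g/mol = 0.031562 mol
mol H = 2 × 0.5685 g H₂O ÷ 18.015 g/mol = 0.063114 mol
mol N = 2 × 0.4420 g N₂ ÷ 28.014 g/mol = 0.031556 mol
mass O = 1.642 − (0.37909 + 0.063619 + 0.44200) = 0.75729 g → mol O = 0.75729 ÷ 15.999 = 0.047334 mol
mass % N = 0.44200 g ÷ 1.642 g × 100%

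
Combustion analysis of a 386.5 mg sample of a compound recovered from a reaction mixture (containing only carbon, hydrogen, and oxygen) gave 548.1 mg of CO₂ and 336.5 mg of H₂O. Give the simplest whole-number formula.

mol C = 0.5481 g CO₂ ÷ 44.009 g/mol = 0.012454 mol
mol H = 2 × 0.3365 g H₂O ÷ 18.015 g/mol = 0.037358 mol
mass O = 0.3865 − (0.14959 + 0.037657) = 0.19926 g → mol O = 0.19926 ÷ 15.999 = 0.012454 mol
Divide by the smallest (0.012454 mol): C 1.000, H 3.000, O 1.000

CH3O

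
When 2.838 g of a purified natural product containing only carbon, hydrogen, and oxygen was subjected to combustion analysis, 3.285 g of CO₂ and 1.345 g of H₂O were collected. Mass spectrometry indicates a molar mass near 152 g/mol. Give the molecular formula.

mol C = 3.285 g CO₂ ÷ 44.009 g/mol = 0.074644 mol
mol H = 2 × 1.345 g H₂O ÷ 18.015 g/mol = 0.14932 mol
mass O = 2.838 − (0.89655 + 0.15051) = 1.7909 g → mol O = 1.7909 ÷ 15.999 = 0.11194 mol
Divide by the smallest (0.074644 mol): C 1.000, H 2.000, O 1.500
Multiplying each by 2 gives whole numbers: C 2.00, H 4.00, O 3.00
Empirical formula: C2H4O3
Empirical-formula mass = 76.05 g/mol; 152 ÷ 76.05 ≈ 2, so the molecular formula is C4H8O6.

C4H8O6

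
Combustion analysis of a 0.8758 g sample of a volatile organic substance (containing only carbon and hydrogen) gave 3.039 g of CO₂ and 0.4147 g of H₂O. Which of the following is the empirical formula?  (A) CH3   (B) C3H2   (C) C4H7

mol C = 3.039 g CO₂ ÷ 44.009 g/mol = 0.069054 mol
mol H = 2 × 0.4147 g H₂O ÷ 18.015 g/mol = 0.046039 mol
Divide by the smallest (0.046039 mol): C 1.500, H 1.000
Multiplying each by 2 gives whole numbers: C 3.00, H 2.00

(B) C3H2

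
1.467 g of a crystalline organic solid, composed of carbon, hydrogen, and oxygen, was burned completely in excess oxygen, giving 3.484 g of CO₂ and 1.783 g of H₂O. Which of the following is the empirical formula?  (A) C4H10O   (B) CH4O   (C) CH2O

mol C = 3.484 g CO₂ ÷ 44.009 g/mol = 0.079166 mol
mol H = 2 × 1.783 g H₂O ÷ 18.015 g/mol = 0.19795 mol
mass O = 1.467 − (0.95086 + 0.19953) = 0.31661 g → mol O = 0.31661 ÷ 15.999 = 0.019789 mol
Divide by the smallest (0.019789 mol): C 4.000, H 10.003, O 1.000

(A) C4H10O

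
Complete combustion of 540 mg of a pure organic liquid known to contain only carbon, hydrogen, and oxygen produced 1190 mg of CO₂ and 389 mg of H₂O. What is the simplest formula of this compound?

mol C = 1.19 g CO₂ ÷ 44.009 g/mol = 0.02704 mol
mol H = 2 × 0.389 g H₂O ÷ 18.015 g/mol = 0.04319 mol
mass O = 0.540 − (0.3248 + 0.04353) = 0.1717 g → mol O = 0.1717 ÷ 15.999 = 0.01073 mol
Divide by the smallest (0.01073 mol): C 2.520, H 4.024, O 1.000
Multiplying each by 2 gives whole numbers: C 5.04, H 8.05, O 2.00

C5H8O2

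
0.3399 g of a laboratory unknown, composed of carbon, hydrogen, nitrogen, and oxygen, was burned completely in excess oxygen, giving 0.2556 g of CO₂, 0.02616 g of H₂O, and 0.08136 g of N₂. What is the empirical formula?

mol C = 0.2556 g CO₂ ÷ 44.009 g/mol = 0.0058079 mol
mol H = 2 × 0.02616 g H₂O ÷ 18.015 g/mol = 0.0029042 mol
mol N = 2 × 0.08136 g N₂ ÷ 28.014 g/mol = 0.0058085 mol
mass O = 0.3399 − (0.069759 + 0.0029275 + 0.081360) = 0.18585 g → mol O = 0.18585 ÷ 15.999 = 0.011617 mol
Divide by the smallest (0.0029042 mol): C 2.000, H 1.000, N 2.000, O 4.000

C2HN2O4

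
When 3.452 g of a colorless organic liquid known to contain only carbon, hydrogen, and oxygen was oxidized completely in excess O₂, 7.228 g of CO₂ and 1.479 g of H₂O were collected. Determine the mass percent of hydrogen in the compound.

mol C = 7.228 g CO₂ ÷ 44.009 g/mol = 0.16424 mol
mol H = 2 × 1.479 g H₂O ÷ 18.015 g/mol = 0.16420 mol
mass O = 3.452 − (1.9727 + 0.16551) = 1.3138 g → mol O = 1.3138 ÷ 15.999 = 0.082118 mol
mass % H = 0.16551 g ÷ 3.452 g × 100%

4.79%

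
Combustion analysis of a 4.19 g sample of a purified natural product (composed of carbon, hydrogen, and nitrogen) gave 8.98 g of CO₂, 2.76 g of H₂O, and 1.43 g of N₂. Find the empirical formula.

C2H3N

mol C = 8.98 g CO₂ ÷ 44.009 g/mol = 0.2040 mol
mol H = 2 × 2.76 g H₂O ÷ 18.015 g/mol = 0.3064 mol
mol N = 2 × 1.43 g N₂ ÷ 28.014 g/mol = 0.1021 mol
Divide by the smallest (0.1021 mol): C 1.999, H 3.001, N 1.000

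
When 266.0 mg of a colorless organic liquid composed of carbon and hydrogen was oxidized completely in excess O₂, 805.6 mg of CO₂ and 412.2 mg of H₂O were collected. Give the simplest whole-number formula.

mol C = 0.8056 g CO₂ ÷ 44.009 g/mol = 0.018305 mol
mol H = 2 × 0.4122 g H₂O ÷ 18.015 g/mol = 0.045762 mol
Divide by the smallest (0.018305 mol): C 1.000, H 2.500
Multiplying each by 2 gives whole numbers: C 2.00, H 5.00

C2H5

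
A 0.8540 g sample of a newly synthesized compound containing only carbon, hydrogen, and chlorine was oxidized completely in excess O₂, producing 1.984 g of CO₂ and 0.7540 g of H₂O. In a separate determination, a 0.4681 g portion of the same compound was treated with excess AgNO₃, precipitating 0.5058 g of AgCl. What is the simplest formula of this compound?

C7H13Cl

mol C = 1.984 g CO₂ ÷ 44.009 g/mol = 0.045082 mol
mol H = 2 × 0.7540 g H₂O ÷ 18.015 g/mol = 0.083708 mol
From the AgCl data: mol Cl per gram of compound = (0.5058 ÷ 143.318) ÷ 0.4681 = 0.0075394 mol/g, so in the 0.8540 g combustion sample mol Cl = 0.0064387 mol
Divide by the smallest (0.0064387 mol): C 7.002, H 13.001, Cl 1.000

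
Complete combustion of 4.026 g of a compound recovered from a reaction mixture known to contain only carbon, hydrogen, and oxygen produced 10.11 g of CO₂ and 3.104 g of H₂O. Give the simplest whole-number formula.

mol C = 10.11 g CO₂ ÷ 44.009 g/mol = 0.22973 mol
mol H = 2 × 3.104 g H₂O ÷ 18.015 g/mol = 0.34460 mol
mass O = 4.026 − (2.7592 + 0.34736) = 0.91941 g → mol O = 0.91941 ÷ 15.999 = 0.057466 mol
Divide by the smallest (0.057466 mol): C 3.998, H 5.997, O 1.000

C4H6O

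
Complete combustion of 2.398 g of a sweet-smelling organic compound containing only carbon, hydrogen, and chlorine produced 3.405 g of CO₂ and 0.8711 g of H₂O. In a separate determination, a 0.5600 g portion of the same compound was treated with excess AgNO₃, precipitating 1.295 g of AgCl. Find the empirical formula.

C4H5Cl2

mol C = 3.405 g CO₂ ÷ 44.009 g/mol = 0.077371 mol
mol H = 2 × 0.8711 g H₂O ÷ 18.015 g/mol = 0.096708 mol
From the AgCl data: mol Cl per gram of compound = (1.295 ÷ 143.318) ÷ 0.5600 = 0.016135 mol/g, so in the 2.398 g combustion sample mol Cl = 0.038693 mol
Divide by the smallest (0.038693 mol): C 2.000, H 2.499, Cl 1.000
Multiplying each by 2 gives whole numbers: C 4.00, H 5.00, Cl 2.00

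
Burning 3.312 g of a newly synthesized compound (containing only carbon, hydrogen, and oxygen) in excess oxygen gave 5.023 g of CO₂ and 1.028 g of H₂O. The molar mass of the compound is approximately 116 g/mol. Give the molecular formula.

mol C = 5.023 g CO₂ ÷ 44.009 g/mol = 0.11414 mol
mol H = 2 × 1.028 g H₂O ÷ 18.015 g/mol = 0.11413 mol
mass O = 3.312 − (1.3709 + 0.11504) = 1.8261 g → mol O = 1.8261 ÷ 15.999 = 0.11414 mol
Divide by the smallest (0.11413 mol): C 1.000, H 1.000, O 1.000
Empirical formula: CHO
Empirical-formula mass = 29.02 g/mol; 116 ÷ 29.02 ≈ 4, so the molecular formula is C4H4O4.

C4H4O4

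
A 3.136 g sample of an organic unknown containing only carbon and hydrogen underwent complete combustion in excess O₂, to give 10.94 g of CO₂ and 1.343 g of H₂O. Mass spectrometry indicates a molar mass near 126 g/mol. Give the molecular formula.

mol C = 10.94 g CO₂ ÷ 44.009 g/mol = 0.24859 mol
mol H = 2 × 1.343 g H₂O ÷ 18.015 g/mol = 0.14910 mol
Divide by the smallest (0.14910 mol): C 1.667, H 1.000
Multiplying each by 3 gives whole numbers: C 5.00, H 3.00
Empirical formula: C5H3
Empirical-formula mass = 63.08 g/mol; 126 ÷ 63.08 ≈ 2, so the molecular formula is C10H6.

C10H6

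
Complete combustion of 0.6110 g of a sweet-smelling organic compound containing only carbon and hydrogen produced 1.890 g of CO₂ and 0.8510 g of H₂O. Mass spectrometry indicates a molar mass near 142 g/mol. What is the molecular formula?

mol C = 1.890 g CO₂ ÷ 44.009 g/mol = 0.042946 mol
mol H = 2 × 0.8510 g H₂O ÷ 18.015 g/mol = 0.094477 mol
Divide by the smallest (0.042946 mol): C 1.000, H 2.200
Multiplying each by 5 gives whole numbers: C 5.00, H 11.00
Empirical formula: C5H11
Empirical-formula mass = 71.14 g/mol; 142 ÷ 71.14 ≈ 2, so the molecular formula is C10H22.

C10H22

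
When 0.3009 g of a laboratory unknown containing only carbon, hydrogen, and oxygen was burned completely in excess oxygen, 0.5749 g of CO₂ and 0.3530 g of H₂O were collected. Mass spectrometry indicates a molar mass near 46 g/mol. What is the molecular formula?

mol C = 0.5749 g CO₂ ÷ 44.009 g/mol = 0.013063 mol
mol H = 2 × 0.3530 g H₂O ÷ 18.015 g/mol = 0.039190 mol
mass O = 0.3009 − (0.15690 + 0.039503) = 0.10449 g → mol O = 0.10449 ÷ 15.999 = 0.0065313 mol
Divide by the smallest (0.0065313 mol): C 2.000, H 6.000, O 1.000
Empirical formula: C2H6O
Empirical-formula mass = 46.07 g/mol; 46 ÷ 46.07 ≈ 1, so the molecular formula is C2H6O.

C2H6O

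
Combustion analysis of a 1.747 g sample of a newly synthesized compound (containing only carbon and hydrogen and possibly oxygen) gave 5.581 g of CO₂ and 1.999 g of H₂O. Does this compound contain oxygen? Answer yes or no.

no

mol C = 5.581 g CO₂ ÷ 44.009 g/mol = 0.12681 mol
mol H = 2 × 1.999 g H₂O ÷ 18.015 g/mol = 0.22193 mol
C and H together account for 1.7469 g — essentially the entire 1.747 g sample — so the compound contains no oxygen.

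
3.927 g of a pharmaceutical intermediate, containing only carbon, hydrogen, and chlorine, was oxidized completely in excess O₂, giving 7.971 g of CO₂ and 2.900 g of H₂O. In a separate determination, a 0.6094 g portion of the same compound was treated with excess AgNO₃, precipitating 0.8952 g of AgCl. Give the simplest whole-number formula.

mol C = 7.971 g CO₂ ÷ 44.009 g/mol = 0.18112 mol
mol H = 2 × 2.900 g H₂O ÷ 18.015 g/mol = 0.32195 mol
From the AgCl data: mol Cl per gram of compound = (0.8952 ÷ 143.318) ÷ 0.6094 = 0.010250 mol/g, so in the 3.927 g combustion sample mol Cl = 0.040251 mol
Divide by the smallest (0.040251 mol): C 4.500, H 7.999, Cl 1.000
Multiplying each by 2 gives whole numbers: C 9.00, H 16.00, Cl 2.00

C9H16Cl2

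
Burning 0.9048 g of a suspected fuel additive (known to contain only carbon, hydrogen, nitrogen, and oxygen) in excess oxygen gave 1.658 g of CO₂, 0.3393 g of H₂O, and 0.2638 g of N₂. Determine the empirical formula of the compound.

mol C = 1.658 g CO₂ ÷ 44.009 g/mol = 0.037674 mol
mol H = 2 × 0.3393 g H₂O ÷ 18.015 g/mol = 0.037669 mol
mol N = 2 × 0.2638 g N₂ ÷ 28.014 g/mol = 0.018833 mol
mass O = 0.9048 − (0.45250 + 0.037970 + 0.26380) = 0.15053 g → mol O = 0.15053 ÷ 15.999 = 0.0094085 mol
Divide by the smallest (0.0094085 mol): C 4.004, H 4.004, N 2.002, O 1.000

C4H4N2O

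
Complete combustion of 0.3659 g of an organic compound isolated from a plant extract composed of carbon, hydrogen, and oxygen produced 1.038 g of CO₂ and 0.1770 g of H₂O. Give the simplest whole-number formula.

C6H5O

mol C = 1.038 g CO₂ ÷ 44.009 g/mol = 0.023586 mol
mol H = 2 × 0.1770 g H₂O ÷ 18.015 g/mol = 0.019650 mol
mass O = 0.3659 − (0.28329 + 0.019807) = 0.062800 g → mol O = 0.062800 ÷ 15.999 = 0.0039252 mol
Divide by the smallest (0.0039252 mol): C 6.009, H 5.006, O 1.000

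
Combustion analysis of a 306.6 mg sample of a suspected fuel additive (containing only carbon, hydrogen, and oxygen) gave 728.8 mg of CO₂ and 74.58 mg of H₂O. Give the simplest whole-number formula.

mol C = 0.7288 g CO₂ ÷ 44.009 g/mol = 0.016560 mol
mol H = 2 × 0.07458 g H₂O ÷ 18.015 g/mol = 0.0082798 mol
mass O = 0.3066 − (0.19891 + 0.0083460) = 0.099349 g → mol O = 0.099349 ÷ 15.999 = 0.0062097 mol
Divide by the smallest (0.0062097 mol): C 2.667, H 1.333, O 1.000
Multiplying each by 3 gives whole numbers: C 8.00, H 4.00, O 3.00

C8H4O3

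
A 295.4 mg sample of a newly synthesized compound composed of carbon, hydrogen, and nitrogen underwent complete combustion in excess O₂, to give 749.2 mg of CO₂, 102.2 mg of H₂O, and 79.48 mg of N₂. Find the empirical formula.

mol C = 0.7492 g CO₂ ÷ 44.009 g/mol = 0.017024 mol
mol H = 2 × 0.1022 g H₂O ÷ 18.015 g/mol = 0.011346 mol
mol N = 2 × 0.07948 g N₂ ÷ 28.014 g/mol = 0.0056743 mol
Divide by the smallest (0.0056743 mol): C 3.000, H 2.000, N 1.000

C3H2N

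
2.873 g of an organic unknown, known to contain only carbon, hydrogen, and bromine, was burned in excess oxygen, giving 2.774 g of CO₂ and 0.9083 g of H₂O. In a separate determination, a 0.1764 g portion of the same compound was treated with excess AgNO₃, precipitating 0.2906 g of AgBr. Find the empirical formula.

mol C = 2.774 g CO₂ ÷ 44.009 g/mol = 0.063033 mol
mol H = 2 × 0.9083 g H₂O ÷ 18.015 g/mol = 0.10084 mol
From the AgBr data: mol Br per gram of compound = (0.2906 ÷ 187.772) ÷ 0.1764 = 0.0087734 mol/g, so in the 2.873 g combustion sample mol Br = 0.025206 mol
Divide by the smallest (0.025206 mol): C 2.501, H 4.001, Br 1.000
Multiplying each by 2 gives whole numbers: C 5.00, H 8.00, Br 2.00

C5H8Br2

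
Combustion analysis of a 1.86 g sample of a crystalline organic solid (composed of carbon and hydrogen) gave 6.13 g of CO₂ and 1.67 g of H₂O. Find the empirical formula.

mol C = 6.13 g CO₂ ÷ 44.009 g/mol = 0.1393 mol
mol H = 2 × 1.67 g H₂O ÷ 18.015 g/mol = 0.1854 mol
Divide by the smallest (0.1393 mol): C 1.000, H 1.331
Multiplying each by 3 gives whole numbers: C 3.00, H 3.99

C3H4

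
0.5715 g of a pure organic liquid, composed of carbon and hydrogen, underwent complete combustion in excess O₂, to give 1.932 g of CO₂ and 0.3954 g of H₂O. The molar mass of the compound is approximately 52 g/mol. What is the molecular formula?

mol C = 1.932 g CO₂ ÷ 44.009 g/mol = 0.043900 mol
mol H = 2 × 0.3954 g H₂O ÷ 18.015 g/mol = 0.043897 mol
Divide by the smallest (0.043897 mol): C 1.000, H 1.000
Empirical formula: CH
Empirical-formula mass = 13.02 g/mol; 52 ÷ 13.02 ≈ 4, so the molecular formula is C4H4.

C4H4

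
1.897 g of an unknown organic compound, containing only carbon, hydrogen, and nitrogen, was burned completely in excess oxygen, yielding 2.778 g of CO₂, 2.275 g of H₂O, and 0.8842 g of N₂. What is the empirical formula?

mol C = 2.778 g CO₂ ÷ 44.009 g/mol = 0.063123 mol
mol H = 2 × 2.275 g H₂O ÷ 18.015 g/mol = 0.25257 mol
mol N = 2 × 0.8842 g N₂ ÷ 28.014 g/mol = 0.063126 mol
Divide by the smallest (0.063123 mol): C 1.000, H 4.001, N 1.000

CH4N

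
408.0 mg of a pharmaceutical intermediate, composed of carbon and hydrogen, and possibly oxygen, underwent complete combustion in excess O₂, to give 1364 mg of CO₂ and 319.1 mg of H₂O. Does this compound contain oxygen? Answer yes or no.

no

mol C = 1.364 g CO₂ ÷ 44.009 g/mol = 0.030994 mol
mol H = 2 × 0.3191 g H₂O ÷ 18.015 g/mol = 0.035426 mol
C and H together account for 0.40797 g — essentially the entire 0.4080 g sample — so the compound contains no oxygen.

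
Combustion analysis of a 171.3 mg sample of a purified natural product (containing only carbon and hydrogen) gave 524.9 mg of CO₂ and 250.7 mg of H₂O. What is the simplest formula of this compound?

C3H7

mol C = 0.5249 g CO₂ ÷ 44.009 g/mol = 0.011927 mol
mol H = 2 × 0.2507 g H₂O ÷ 18.015 g/mol = 0.027832 mol
Divide by the smallest (0.011927 mol): C 1.000, H 2.334
Multiplying each by 3 gives whole numbers: C 3.00, H 7.00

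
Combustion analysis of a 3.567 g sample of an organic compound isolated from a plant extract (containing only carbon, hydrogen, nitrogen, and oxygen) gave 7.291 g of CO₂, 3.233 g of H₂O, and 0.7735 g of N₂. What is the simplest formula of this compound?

C6H13N2O

mol C = 7.291 g CO₂ ÷ 44.009 g/mol = 0.16567 mol
mol H = 2 × 3.233 g H₂O ÷ 18.015 g/mol = 0.35892 mol
mol N = 2 × 0.7735 g N₂ ÷ 28.014 g/mol = 0.055222 mol
mass O = 3.567 − (1.9899 + 0.36179 + 0.77350) = 0.44184 g → mol O = 0.44184 ÷ 15.999 = 0.027616 mol
Divide by the smallest (0.027616 mol): C 5.999, H 12.997, N 2.000, O 1.000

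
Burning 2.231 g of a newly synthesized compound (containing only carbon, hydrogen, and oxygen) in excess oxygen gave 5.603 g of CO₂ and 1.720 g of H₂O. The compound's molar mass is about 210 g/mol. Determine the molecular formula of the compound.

mol C = 5.603 g CO₂ ÷ 44.009 g/mol = 0.12731 mol
mol H = 2 × 1.720 g H₂O ÷ 18.015 g/mol = 0.19095 mol
mass O = 2.231 − (1.5292 + 0.19248) = 0.50934 g → mol O = 0.50934 ÷ 15.999 = 0.031836 mol
Divide by the smallest (0.031836 mol): C 3.999, H 5.998, O 1.000
Empirical formula: C4H6O
Empirical-formula mass = 70.09 g/mol; 210 ÷ 70.09 ≈ 3, so the molecular formula is C12H18O3.

C12H18O3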